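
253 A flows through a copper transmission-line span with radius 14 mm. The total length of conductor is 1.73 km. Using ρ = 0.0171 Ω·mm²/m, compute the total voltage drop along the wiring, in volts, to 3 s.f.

ρ = 0.0171 Ω·mm²/m = 1.71×10^-8 Ω·m
A = πr² = π(1.4000e-02 m)² = 6.158e-04 m²
R = ρL/A = (1.71×10^-8)(1730)/(6.158e-04) = 0.04804 Ω
V = IR = 253 × 0.04804 = 12.2 V

12.2 V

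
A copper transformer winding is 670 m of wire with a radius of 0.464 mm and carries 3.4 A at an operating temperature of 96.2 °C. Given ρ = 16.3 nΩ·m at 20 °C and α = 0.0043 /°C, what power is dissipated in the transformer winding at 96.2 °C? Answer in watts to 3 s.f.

248 W

ρ = 16.3 nΩ·m = 1.63×10^-8 Ω·m
A = πr² = π(4.6400e-04 m)² = 6.764e-07 m²
R₍20₎ = ρL/A = (1.63×10^-8)(670)/(6.764e-07) = 16.15 Ω
R₍96.2₎ = R₍20₎(1 + αΔT) = 16.15 × (1 + 0.0043×76.2) = 21.44 Ω
P = I²R = (3.4)² × 21.44 = 248 W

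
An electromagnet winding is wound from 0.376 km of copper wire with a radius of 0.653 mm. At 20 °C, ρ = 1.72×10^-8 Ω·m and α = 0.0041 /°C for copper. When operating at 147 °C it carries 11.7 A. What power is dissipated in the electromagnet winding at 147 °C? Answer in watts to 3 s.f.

1000 W

A = πr² = π(6.5300e-04 m)² = 1.340e-06 m²
R₍20₎ = ρL/A = (1.72×10^-8)(376)/(1.340e-06) = 4.828 Ω
R₍147₎ = R₍20₎(1 + αΔT) = 4.828 × (1 + 0.0041×127) = 7.341 Ω
P = I²R = (11.7)² × 7.341 = 1000 W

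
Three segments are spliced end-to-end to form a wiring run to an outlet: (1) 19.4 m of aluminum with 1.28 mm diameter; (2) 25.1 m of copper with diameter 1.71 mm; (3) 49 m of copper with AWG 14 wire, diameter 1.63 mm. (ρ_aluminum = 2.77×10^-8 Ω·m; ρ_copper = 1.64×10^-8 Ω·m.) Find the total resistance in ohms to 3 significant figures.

Seg 1: A = π(d/2)² = π(6.4000e-04 m)² = 1.287e-06 m²
R_1 = (2.77×10^-8)(19.4)/(1.287e-06) = 0.4176 Ω
Seg 2: A = π(d/2)² = π(8.5500e-04 m)² = 2.297e-06 m²
R_2 = (1.64×10^-8)(25.1)/(2.297e-06) = 0.1792 Ω
Seg 3: A = π(1.63/2 mm)² = π(8.1500e-04 m)² = 2.087e-06 m²
R_3 = (1.64×10^-8)(49)/(2.087e-06) = 0.3851 Ω
R_total = R_1 + R_2 + R_3 = 0.982 Ω

0.982 Ω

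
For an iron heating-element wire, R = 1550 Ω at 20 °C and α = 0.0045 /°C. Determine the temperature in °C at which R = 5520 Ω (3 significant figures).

R = R₀(1 + α(T − T₀)) ⇒ T = T₀ + (R/R₀ − 1)/α
T = 20 + (5520/1550 − 1)/0.0045 = 20 + (2.561)/0.0045 = 589 °C

589 °C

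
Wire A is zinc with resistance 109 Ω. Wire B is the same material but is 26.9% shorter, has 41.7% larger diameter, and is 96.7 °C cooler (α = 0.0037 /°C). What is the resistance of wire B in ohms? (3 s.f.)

R ∝ ρL/d² with ρ ∝ (1+αΔT), so R_B/R_A = (1 − 26.9/100) × (1 + 41.7/100)⁻² × (1 − 0.0037×96.7)
= 0.731 × 0.498 × 0.6422 = 0.2338
R_B = 0.2338 × 109 = 25.5 Ω

25.5 Ω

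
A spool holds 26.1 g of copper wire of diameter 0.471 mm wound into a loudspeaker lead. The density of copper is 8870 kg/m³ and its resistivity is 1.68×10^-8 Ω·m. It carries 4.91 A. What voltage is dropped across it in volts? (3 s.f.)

A = π(d/2)² = π(2.3550e-04 m)² = 1.7423e-07 m²
L = m/(density·A) = 0.0261/(8870×1.7423e-07) = 16.89 m
R = ρL/A = (1.68×10^-8)(16.89)/(1.7423e-07) = 1.628 Ω
V = IR = 4.91 × 1.628 = 8.00 V

8.00 V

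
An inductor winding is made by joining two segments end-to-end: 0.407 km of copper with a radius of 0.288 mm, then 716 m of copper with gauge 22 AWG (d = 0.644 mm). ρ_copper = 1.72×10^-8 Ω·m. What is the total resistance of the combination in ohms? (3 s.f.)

64.7 Ω

Segment 1: A = πr² = π(2.8800e-04 m)² = 2.606e-07 m²
R₁ = ρL/A = (1.72×10^-8)(407)/(2.606e-07) = 26.87 Ω
Segment 2: A = π(0.644/2 mm)² = π(3.2200e-04 m)² = 3.257e-07 m²
R₂ = (1.72×10^-8)(716)/(3.257e-07) = 37.81 Ω
R = R₁ + R₂ = 64.7 Ω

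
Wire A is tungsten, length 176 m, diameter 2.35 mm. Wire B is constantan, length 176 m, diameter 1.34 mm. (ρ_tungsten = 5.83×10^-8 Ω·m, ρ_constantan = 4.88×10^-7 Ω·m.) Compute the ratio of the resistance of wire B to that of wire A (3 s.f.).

R ∝ ρL/d², so R_B/R_A = (ρ_B/ρ_A) × (d_A/d_B)²
= (4.88×10^-7/5.83×10^-8) × (2.35/1.34)² = 25.7

25.7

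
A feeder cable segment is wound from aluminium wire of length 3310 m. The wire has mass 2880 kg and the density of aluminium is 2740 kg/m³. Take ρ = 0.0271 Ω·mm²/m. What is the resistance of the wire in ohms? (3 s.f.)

0.282 Ω

ρ = 0.0271 Ω·mm²/m = 2.71×10^-8 Ω·m
A = m/(density·L) = 2880/(2740×3310) = 3.1755e-04 m²
R = ρL/A = (2.71×10^-8)(3310)/(3.1755e-04) = 0.282 Ω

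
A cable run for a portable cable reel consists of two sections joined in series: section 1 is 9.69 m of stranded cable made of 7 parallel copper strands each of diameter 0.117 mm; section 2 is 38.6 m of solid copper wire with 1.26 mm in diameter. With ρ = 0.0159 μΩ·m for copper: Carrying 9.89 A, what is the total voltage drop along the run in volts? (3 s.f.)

25.1 V

ρ = 0.0159 μΩ·m = 1.59×10^-8 Ω·m
Section 1: A_strand = π(5.8500e-05)² = 1.075e-08 m²; R₁ = ρL/(N·A_s) = (1.59×10^-8)(9.69)/(7×1.075e-08) = 2.047 Ω
Section 2: A = π(d/2)² = π(6.3000e-04 m)² = 1.247e-06 m²
R₂ = (1.59×10^-8)(38.6)/(1.247e-06) = 0.4922 Ω
R = R₁ + R₂ = 2.539 Ω
V = IR = 9.89 × 2.539 = 25.1 V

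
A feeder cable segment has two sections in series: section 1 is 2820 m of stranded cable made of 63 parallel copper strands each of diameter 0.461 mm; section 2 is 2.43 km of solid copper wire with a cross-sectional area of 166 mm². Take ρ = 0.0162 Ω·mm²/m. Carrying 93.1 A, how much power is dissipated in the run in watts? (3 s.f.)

ρ = 0.0162 Ω·mm²/m = 1.62×10^-8 Ω·m
Section 1: A_strand = π(2.3050e-04)² = 1.669e-07 m²; R₁ = ρL/(N·A_s) = (1.62×10^-8)(2820)/(63×1.669e-07) = 4.344 Ω
Section 2: A = 166 mm² = 1.660e-04 m²
R₂ = (1.62×10^-8)(2430)/(1.660e-04) = 0.2371 Ω
R = R₁ + R₂ = 4.582 Ω
P = I²R = (93.1)² × 4.582 = 39700 W

39700 W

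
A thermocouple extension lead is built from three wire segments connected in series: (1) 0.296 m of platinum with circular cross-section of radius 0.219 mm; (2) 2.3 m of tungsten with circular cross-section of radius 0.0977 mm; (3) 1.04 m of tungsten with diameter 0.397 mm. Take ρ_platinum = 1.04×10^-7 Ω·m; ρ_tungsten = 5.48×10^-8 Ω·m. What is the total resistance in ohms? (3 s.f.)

4.87 Ω

Seg 1: A = πr² = π(2.1900e-04 m)² = 1.507e-07 m²
R_1 = (1.04×10^-7)(0.296)/(1.507e-07) = 0.2043 Ω
Seg 2: A = πr² = π(9.7700e-05 m)² = 2.999e-08 m²
R_2 = (5.48×10^-8)(2.3)/(2.999e-08) = 4.203 Ω
Seg 3: A = π(d/2)² = π(1.9850e-04 m)² = 1.238e-07 m²
R_3 = (5.48×10^-8)(1.04)/(1.238e-07) = 0.4604 Ω
R_total = R_1 + R_2 + R_3 = 4.87 Ω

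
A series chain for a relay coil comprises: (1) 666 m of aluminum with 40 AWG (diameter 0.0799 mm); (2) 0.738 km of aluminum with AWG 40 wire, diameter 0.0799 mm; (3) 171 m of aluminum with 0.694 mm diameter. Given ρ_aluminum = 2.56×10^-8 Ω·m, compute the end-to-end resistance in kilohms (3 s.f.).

Seg 1: A = π(0.0799/2 mm)² = π(3.9950e-05 m)² = 5.014e-09 m²
R_1 = (2.56×10^-8)(666)/(5.014e-09) = 3400 Ω
Seg 2: A = π(0.0799/2 mm)² = π(3.9950e-05 m)² = 5.014e-09 m²
R_2 = (2.56×10^-8)(738)/(5.014e-09) = 3768 Ω
Seg 3: A = π(d/2)² = π(3.4700e-04 m)² = 3.783e-07 m²
R_3 = (2.56×10^-8)(171)/(3.783e-07) = 11.57 Ω
R_total = R_1 + R_2 + R_3 = 7.18 kΩ

7.18 kΩ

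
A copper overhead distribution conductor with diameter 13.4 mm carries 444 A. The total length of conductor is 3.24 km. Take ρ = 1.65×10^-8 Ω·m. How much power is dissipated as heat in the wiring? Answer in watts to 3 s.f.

A = π(d/2)² = π(6.7000e-03 m)² = 1.410e-04 m²
R = ρL/A = (1.65×10^-8)(3240)/(1.410e-04) = 0.3791 Ω
P = I²R = (444)² × 0.3791 = 74700 W

74700 W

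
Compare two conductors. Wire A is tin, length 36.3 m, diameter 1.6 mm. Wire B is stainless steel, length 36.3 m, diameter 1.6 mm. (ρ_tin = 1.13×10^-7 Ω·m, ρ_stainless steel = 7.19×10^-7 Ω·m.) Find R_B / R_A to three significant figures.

6.36

R ∝ ρL/d², so R_B/R_A = (ρ_B/ρ_A)
= (7.19×10^-7/1.13×10^-7) = 6.36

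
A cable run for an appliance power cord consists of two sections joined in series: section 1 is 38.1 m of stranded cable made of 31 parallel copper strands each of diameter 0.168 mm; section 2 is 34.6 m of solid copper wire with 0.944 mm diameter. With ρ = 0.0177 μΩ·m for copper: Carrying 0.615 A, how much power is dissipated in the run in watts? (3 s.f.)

0.702 W

ρ = 0.0177 μΩ·m = 1.77×10^-8 Ω·m
Section 1: A_strand = π(8.4000e-05)² = 2.217e-08 m²; R₁ = ρL/(N·A_s) = (1.77×10^-8)(38.1)/(31×2.217e-08) = 0.9814 Ω
Section 2: A = π(d/2)² = π(4.7200e-04 m)² = 6.999e-07 m²
R₂ = (1.77×10^-8)(34.6)/(6.999e-07) = 0.875 Ω
R = R₁ + R₂ = 1.856 Ω
P = I²R = (0.615)² × 1.856 = 0.702 W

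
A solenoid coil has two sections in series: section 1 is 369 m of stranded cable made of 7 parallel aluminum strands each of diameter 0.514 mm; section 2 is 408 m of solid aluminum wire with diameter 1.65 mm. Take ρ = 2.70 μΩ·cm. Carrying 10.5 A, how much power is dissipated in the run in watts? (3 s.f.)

ρ = 2.70 μΩ·cm = 2.70×10^-8 Ω·m
Section 1: A_strand = π(2.5700e-04)² = 2.075e-07 m²; R₁ = ρL/(N·A_s) = (2.70×10^-8)(369)/(7×2.075e-07) = 6.859 Ω
Section 2: A = π(d/2)² = π(8.2500e-04 m)² = 2.138e-06 m²
R₂ = (2.70×10^-8)(408)/(2.138e-06) = 5.152 Ω
R = R₁ + R₂ = 12.01 Ω
P = I²R = (10.5)² × 12.01 = 1320 W

1320 W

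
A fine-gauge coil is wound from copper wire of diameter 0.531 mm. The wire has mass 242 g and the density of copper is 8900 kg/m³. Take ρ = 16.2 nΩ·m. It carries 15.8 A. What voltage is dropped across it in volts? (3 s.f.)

ρ = 16.2 nΩ·m = 1.62×10^-8 Ω·m
A = π(d/2)² = π(2.6550e-04 m)² = 2.2145e-07 m²
L = m/(density·A) = 0.242/(8900×2.2145e-07) = 122.8 m
R = ρL/A = (1.62×10^-8)(122.8)/(2.2145e-07) = 8.982 Ω
V = IR = 15.8 × 8.982 = 142 V

142 V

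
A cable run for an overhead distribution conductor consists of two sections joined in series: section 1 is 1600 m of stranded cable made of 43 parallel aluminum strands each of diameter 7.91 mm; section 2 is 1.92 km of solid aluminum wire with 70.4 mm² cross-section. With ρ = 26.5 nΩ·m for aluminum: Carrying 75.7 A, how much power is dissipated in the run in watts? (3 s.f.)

4260 W

ρ = 26.5 nΩ·m = 2.65×10^-8 Ω·m
Section 1: A_strand = π(3.9550e-03)² = 4.914e-05 m²; R₁ = ρL/(N·A_s) = (2.65×10^-8)(1600)/(43×4.914e-05) = 0.02007 Ω
Section 2: A = 70.4 mm² = 7.040e-05 m²
R₂ = (2.65×10^-8)(1920)/(7.040e-05) = 0.7227 Ω
R = R₁ + R₂ = 0.7428 Ω
P = I²R = (75.7)² × 0.7428 = 4260 W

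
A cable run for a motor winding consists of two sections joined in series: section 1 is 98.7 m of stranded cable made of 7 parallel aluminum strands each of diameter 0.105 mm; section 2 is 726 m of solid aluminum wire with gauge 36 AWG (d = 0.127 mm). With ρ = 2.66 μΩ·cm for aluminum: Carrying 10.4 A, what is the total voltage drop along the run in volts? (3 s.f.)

16300 V

ρ = 2.66 μΩ·cm = 2.66×10^-8 Ω·m
Section 1: A_strand = π(5.2500e-05)² = 8.659e-09 m²; R₁ = ρL/(N·A_s) = (2.66×10^-8)(98.7)/(7×8.659e-09) = 43.31 Ω
Section 2: A = π(0.127/2 mm)² = π(6.3500e-05 m)² = 1.267e-08 m²
R₂ = (2.66×10^-8)(726)/(1.267e-08) = 1524 Ω
R = R₁ + R₂ = 1568 Ω
V = IR = 10.4 × 1568 = 16300 V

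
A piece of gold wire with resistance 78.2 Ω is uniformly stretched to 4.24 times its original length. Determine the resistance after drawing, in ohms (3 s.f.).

Volume constant ⇒ A' = A/k with k = 4.24. R' = ρ(kL)/(A/k) = k²R.
R' = 17.98 × 78.2 = 1410 Ω

1410 Ω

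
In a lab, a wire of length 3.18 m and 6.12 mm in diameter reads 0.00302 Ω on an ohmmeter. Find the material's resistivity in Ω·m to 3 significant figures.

2.79×10^-8 Ω·m

A = π(d/2)² = π(3.0600e-03 m)² = 2.942e-05 m²
ρ = RA/L = (0.00302)(2.942e-05)/(3.18) = 2.79×10^-8 Ω·m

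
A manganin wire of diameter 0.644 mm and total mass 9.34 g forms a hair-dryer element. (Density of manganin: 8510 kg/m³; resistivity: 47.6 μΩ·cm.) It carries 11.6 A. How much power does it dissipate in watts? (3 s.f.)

663 W

ρ = 47.6 μΩ·cm = 4.76×10^-7 Ω·m
A = π(d/2)² = π(3.2200e-04 m)² = 3.2573e-07 m²
L = m/(density·A) = 0.00934/(8510×3.2573e-07) = 3.369 m
R = ρL/A = (4.76×10^-7)(3.369)/(3.2573e-07) = 4.924 Ω
P = I²R = (11.6)² × 4.924 = 663 W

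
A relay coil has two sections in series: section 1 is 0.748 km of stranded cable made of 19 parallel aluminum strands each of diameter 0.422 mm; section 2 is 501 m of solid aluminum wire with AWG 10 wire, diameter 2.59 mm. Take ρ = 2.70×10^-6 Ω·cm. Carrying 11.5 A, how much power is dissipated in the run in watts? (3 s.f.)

ρ = 2.70×10^-6 Ω·cm = 2.70×10^-8 Ω·m
Section 1: A_strand = π(2.1100e-04)² = 1.399e-07 m²; R₁ = ρL/(N·A_s) = (2.70×10^-8)(748)/(19×1.399e-07) = 7.6 Ω
Section 2: A = π(2.59/2 mm)² = π(1.2950e-03 m)² = 5.269e-06 m²
R₂ = (2.70×10^-8)(501)/(5.269e-06) = 2.568 Ω
R = R₁ + R₂ = 10.17 Ω
P = I²R = (11.5)² × 10.17 = 1340 W

1340 W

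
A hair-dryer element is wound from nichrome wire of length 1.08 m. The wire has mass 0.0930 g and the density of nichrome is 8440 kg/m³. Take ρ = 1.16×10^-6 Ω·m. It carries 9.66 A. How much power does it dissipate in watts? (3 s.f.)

11500 W

A = m/(density·L) = 9.300×10^-5/(8440×1.08) = 1.0203e-08 m²
R = ρL/A = (1.16×10^-6)(1.08)/(1.0203e-08) = 122.8 Ω
P = I²R = (9.66)² × 122.8 = 11500 W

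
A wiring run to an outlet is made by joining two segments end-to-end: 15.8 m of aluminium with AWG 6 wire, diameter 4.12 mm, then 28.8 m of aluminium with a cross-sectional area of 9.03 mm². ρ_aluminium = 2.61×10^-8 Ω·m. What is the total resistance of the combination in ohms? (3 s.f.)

Segment 1: A = π(4.12/2 mm)² = π(2.0600e-03 m)² = 1.333e-05 m²
R₁ = ρL/A = (2.61×10^-8)(15.8)/(1.333e-05) = 0.03093 Ω
Segment 2: A = 9.03 mm² = 9.030e-06 m²
R₂ = (2.61×10^-8)(28.8)/(9.030e-06) = 0.08324 Ω
R = R₁ + R₂ = 0.114 Ω

0.114 Ω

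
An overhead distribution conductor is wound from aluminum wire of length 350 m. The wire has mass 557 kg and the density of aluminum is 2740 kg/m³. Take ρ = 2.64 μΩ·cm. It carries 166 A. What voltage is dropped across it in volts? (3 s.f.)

ρ = 2.64 μΩ·cm = 2.64×10^-8 Ω·m
A = m/(density·L) = 557/(2740×350) = 5.8081e-04 m²
R = ρL/A = (2.64×10^-8)(350)/(5.8081e-04) = 0.01591 Ω
V = IR = 166 × 0.01591 = 2.64 V

2.64 V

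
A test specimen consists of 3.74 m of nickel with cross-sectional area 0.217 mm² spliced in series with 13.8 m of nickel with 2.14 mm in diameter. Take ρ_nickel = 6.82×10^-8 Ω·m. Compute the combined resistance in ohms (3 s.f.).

Segment 1: A = 0.217 mm² = 2.170e-07 m²
R₁ = ρL/A = (6.82×10^-8)(3.74)/(2.170e-07) = 1.175 Ω
Segment 2: A = π(d/2)² = π(1.0700e-03 m)² = 3.597e-06 m²
R₂ = (6.82×10^-8)(13.8)/(3.597e-06) = 0.2617 Ω
R = R₁ + R₂ = 1.44 Ω

1.44 Ω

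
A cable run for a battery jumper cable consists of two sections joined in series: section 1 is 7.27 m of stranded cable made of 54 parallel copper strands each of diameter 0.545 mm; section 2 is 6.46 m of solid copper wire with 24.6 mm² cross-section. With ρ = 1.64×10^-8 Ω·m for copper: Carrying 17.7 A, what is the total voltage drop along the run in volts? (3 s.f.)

Section 1: A_strand = π(2.7250e-04)² = 2.333e-07 m²; R₁ = ρL/(N·A_s) = (1.64×10^-8)(7.27)/(54×2.333e-07) = 0.009465 Ω
Section 2: A = 24.6 mm² = 2.460e-05 m²
R₂ = (1.64×10^-8)(6.46)/(2.460e-05) = 0.004307 Ω
R = R₁ + R₂ = 0.01377 Ω
V = IR = 17.7 × 0.01377 = 0.244 V

0.244 V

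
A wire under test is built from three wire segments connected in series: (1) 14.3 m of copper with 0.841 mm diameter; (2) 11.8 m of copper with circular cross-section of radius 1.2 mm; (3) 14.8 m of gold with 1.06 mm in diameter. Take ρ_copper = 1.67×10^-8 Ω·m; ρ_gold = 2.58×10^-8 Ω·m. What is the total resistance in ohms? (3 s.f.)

0.906 Ω

Seg 1: A = π(d/2)² = π(4.2050e-04 m)² = 5.555e-07 m²
R_1 = (1.67×10^-8)(14.3)/(5.555e-07) = 0.4299 Ω
Seg 2: A = πr² = π(1.2000e-03 m)² = 4.524e-06 m²
R_2 = (1.67×10^-8)(11.8)/(4.524e-06) = 0.04356 Ω
Seg 3: A = π(d/2)² = π(5.3000e-04 m)² = 8.825e-07 m²
R_3 = (2.58×10^-8)(14.8)/(8.825e-07) = 0.4327 Ω
R_total = R_1 + R_2 + R_3 = 0.906 Ω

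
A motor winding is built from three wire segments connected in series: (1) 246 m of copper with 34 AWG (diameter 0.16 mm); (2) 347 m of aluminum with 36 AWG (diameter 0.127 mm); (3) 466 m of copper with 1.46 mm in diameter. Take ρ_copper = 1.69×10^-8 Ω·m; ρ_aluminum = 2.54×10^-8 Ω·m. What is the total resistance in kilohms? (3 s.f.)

Seg 1: A = π(0.16/2 mm)² = π(8.0000e-05 m)² = 2.011e-08 m²
R_1 = (1.69×10^-8)(246)/(2.011e-08) = 206.8 Ω
Seg 2: A = π(0.127/2 mm)² = π(6.3500e-05 m)² = 1.267e-08 m²
R_2 = (2.54×10^-8)(347)/(1.267e-08) = 695.8 Ω
Seg 3: A = π(d/2)² = π(7.3000e-04 m)² = 1.674e-06 m²
R_3 = (1.69×10^-8)(466)/(1.674e-06) = 4.704 Ω
R_total = R_1 + R_2 + R_3 = 0.907 kΩ

0.907 kΩ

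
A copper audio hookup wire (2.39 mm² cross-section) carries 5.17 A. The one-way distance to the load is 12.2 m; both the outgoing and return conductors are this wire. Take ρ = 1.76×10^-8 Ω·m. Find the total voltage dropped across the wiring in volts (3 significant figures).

0.929 V

A = 2.39 mm² = 2.390e-06 m²
Total conductor length (both ways) L = 2 × 12.2 = 24.4 m
R = ρL/A = (1.76×10^-8)(24.4)/(2.390e-06) = 0.1797 Ω
V = IR = 5.17 × 0.1797 = 0.929 V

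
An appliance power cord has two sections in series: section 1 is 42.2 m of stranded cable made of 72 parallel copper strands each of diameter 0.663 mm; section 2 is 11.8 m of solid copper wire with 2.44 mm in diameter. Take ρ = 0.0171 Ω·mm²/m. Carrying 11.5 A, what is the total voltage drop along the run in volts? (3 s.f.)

ρ = 0.0171 Ω·mm²/m = 1.71×10^-8 Ω·m
Section 1: A_strand = π(3.3150e-04)² = 3.452e-07 m²; R₁ = ρL/(N·A_s) = (1.71×10^-8)(42.2)/(72×3.452e-07) = 0.02903 Ω
Section 2: A = π(d/2)² = π(1.2200e-03 m)² = 4.676e-06 m²
R₂ = (1.71×10^-8)(11.8)/(4.676e-06) = 0.04315 Ω
R = R₁ + R₂ = 0.07218 Ω
V = IR = 11.5 × 0.07218 = 0.830 V

0.830 V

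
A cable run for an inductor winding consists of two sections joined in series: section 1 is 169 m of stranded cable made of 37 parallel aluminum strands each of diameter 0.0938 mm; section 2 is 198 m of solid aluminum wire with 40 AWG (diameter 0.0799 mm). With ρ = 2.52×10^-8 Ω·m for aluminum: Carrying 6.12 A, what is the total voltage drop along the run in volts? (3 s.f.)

6190 V

Section 1: A_strand = π(4.6900e-05)² = 6.910e-09 m²; R₁ = ρL/(N·A_s) = (2.52×10^-8)(169)/(37×6.910e-09) = 16.66 Ω
Section 2: A = π(0.0799/2 mm)² = π(3.9950e-05 m)² = 5.014e-09 m²
R₂ = (2.52×10^-8)(198)/(5.014e-09) = 995.1 Ω
R = R₁ + R₂ = 1012 Ω
V = IR = 6.12 × 1012 = 6190 V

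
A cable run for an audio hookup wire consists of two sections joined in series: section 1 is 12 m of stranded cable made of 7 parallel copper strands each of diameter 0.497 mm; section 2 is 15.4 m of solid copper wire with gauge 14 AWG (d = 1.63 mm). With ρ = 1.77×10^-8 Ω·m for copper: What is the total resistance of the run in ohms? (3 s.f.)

Section 1: A_strand = π(2.4850e-04)² = 1.940e-07 m²; R₁ = ρL/(N·A_s) = (1.77×10^-8)(12)/(7×1.940e-07) = 0.1564 Ω
Section 2: A = π(1.63/2 mm)² = π(8.1500e-04 m)² = 2.087e-06 m²
R₂ = (1.77×10^-8)(15.4)/(2.087e-06) = 0.1306 Ω
R = R₁ + R₂ = 0.287 Ω

0.287 Ω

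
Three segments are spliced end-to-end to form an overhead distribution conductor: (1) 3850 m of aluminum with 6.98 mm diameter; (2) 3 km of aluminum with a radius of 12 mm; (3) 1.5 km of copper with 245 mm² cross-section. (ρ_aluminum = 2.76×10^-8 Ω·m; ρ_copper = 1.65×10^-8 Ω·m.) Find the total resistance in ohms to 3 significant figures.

3.06 Ω

Seg 1: A = π(d/2)² = π(3.4900e-03 m)² = 3.826e-05 m²
R_1 = (2.76×10^-8)(3850)/(3.826e-05) = 2.777 Ω
Seg 2: A = πr² = π(1.2000e-02 m)² = 4.524e-04 m²
R_2 = (2.76×10^-8)(3000)/(4.524e-04) = 0.183 Ω
Seg 3: A = 245 mm² = 2.450e-04 m²
R_3 = (1.65×10^-8)(1500)/(2.450e-04) = 0.101 Ω
R_total = R_1 + R_2 + R_3 = 3.06 Ω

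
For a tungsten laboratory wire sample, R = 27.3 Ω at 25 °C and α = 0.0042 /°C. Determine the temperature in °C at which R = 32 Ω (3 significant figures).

66.0 °C

R = R₀(1 + α(T − T₀)) ⇒ T = T₀ + (R/R₀ − 1)/α
T = 25 + (32/27.3 − 1)/0.0042 = 25 + (0.1722)/0.0042 = 66.0 °C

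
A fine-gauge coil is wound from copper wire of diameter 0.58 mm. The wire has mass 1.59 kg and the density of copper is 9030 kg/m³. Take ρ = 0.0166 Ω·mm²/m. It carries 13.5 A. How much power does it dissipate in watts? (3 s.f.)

ρ = 0.0166 Ω·mm²/m = 1.66×10^-8 Ω·m
A = π(d/2)² = π(2.9000e-04 m)² = 2.6421e-07 m²
L = m/(density·A) = 1.59/(9030×2.6421e-07) = 666.4 m
R = ρL/A = (1.66×10^-8)(666.4)/(2.6421e-07) = 41.87 Ω
P = I²R = (13.5)² × 41.87 = 7630 W

7630 W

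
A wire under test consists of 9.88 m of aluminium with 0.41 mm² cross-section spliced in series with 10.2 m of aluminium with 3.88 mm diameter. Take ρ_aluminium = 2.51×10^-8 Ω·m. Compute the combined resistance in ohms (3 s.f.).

Segment 1: A = 0.41 mm² = 4.100e-07 m²
R₁ = ρL/A = (2.51×10^-8)(9.88)/(4.100e-07) = 0.6048 Ω
Segment 2: A = π(d/2)² = π(1.9400e-03 m)² = 1.182e-05 m²
R₂ = (2.51×10^-8)(10.2)/(1.182e-05) = 0.02165 Ω
R = R₁ + R₂ = 0.627 Ω

0.627 Ω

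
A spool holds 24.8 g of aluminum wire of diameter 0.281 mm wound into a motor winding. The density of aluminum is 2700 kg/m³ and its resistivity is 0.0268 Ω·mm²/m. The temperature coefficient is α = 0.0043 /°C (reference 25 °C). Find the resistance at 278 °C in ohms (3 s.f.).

134 Ω

ρ = 0.0268 Ω·mm²/m = 2.68×10^-8 Ω·m
A = π(d/2)² = π(1.4050e-04 m)² = 6.2016e-08 m²
L = m/(density·A) = 0.0248/(2700×6.2016e-08) = 148.1 m
R = ρL/A = (2.68×10^-8)(148.1)/(6.2016e-08) = 64.01 Ω
R(278 °C) = 64.01 × (1 + 0.0043×253) = 134 Ω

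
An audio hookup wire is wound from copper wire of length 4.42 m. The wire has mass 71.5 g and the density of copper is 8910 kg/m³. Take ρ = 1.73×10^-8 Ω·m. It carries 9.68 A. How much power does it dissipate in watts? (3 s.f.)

3.95 W

A = m/(density·L) = 0.0715/(8910×4.42) = 1.8155e-06 m²
R = ρL/A = (1.73×10^-8)(4.42)/(1.8155e-06) = 0.04212 Ω
P = I²R = (9.68)² × 0.04212 = 3.95 W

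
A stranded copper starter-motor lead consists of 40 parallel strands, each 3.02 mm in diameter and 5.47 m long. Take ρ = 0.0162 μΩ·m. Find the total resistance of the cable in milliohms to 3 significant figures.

0.309 mΩ

ρ = 0.0162 μΩ·m = 1.62×10^-8 Ω·m
A_strand = π(1.5100e-03 m)² = 7.163e-06 m²
R_strand = ρL/A = (1.62×10^-8)(5.47)/(7.163e-06) = 0.01237 Ω
R_total = R_strand/N = 0.01237/40 = 0.309 mΩ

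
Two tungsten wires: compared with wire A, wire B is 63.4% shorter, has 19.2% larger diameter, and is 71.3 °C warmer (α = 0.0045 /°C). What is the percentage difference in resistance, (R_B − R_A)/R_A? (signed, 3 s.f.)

-66.0%

R ∝ ρL/d² with ρ ∝ (1+αΔT), so R_B/R_A = (1 − 63.4/100) × (1 + 19.2/100)⁻² × (1 + 0.0045×71.3)
= 0.366 × 0.7038 × 1.321 = 0.3402
(R_B − R_A)/R_A = 0.3402 − 1 = -66.0%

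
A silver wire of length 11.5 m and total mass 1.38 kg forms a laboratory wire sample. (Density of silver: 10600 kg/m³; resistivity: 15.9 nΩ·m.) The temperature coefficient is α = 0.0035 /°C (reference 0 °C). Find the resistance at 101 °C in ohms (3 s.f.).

0.0219 Ω

ρ = 15.9 nΩ·m = 1.59×10^-8 Ω·m
A = m/(density·L) = 1.38/(10600×11.5) = 1.1321e-05 m²
R = ρL/A = (1.59×10^-8)(11.5)/(1.1321e-05) = 0.01615 Ω
R(101 °C) = 0.01615 × (1 + 0.0035×101) = 0.0219 Ω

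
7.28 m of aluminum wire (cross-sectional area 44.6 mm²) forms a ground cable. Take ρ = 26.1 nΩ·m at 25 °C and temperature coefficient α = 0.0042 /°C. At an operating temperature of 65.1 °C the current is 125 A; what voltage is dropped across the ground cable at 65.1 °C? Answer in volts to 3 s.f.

ρ = 26.1 nΩ·m = 2.61×10^-8 Ω·m
A = 44.6 mm² = 4.460e-05 m²
R₍25₎ = ρL/A = (2.61×10^-8)(7.28)/(4.460e-05) = 0.00426 Ω
R₍65.1₎ = R₍25₎(1 + αΔT) = 0.00426 × (1 + 0.0042×40.1) = 0.004978 Ω
V = IR = 125 × 0.004978 = 0.622 V

0.622 V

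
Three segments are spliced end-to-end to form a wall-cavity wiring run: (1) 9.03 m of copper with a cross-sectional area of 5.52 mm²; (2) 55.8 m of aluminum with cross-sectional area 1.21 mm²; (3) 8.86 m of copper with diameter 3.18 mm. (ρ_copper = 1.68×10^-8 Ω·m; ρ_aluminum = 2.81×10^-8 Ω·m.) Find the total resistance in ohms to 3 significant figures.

1.34 Ω

Seg 1: A = 5.52 mm² = 5.520e-06 m²
R_1 = (1.68×10^-8)(9.03)/(5.520e-06) = 0.02748 Ω
Seg 2: A = 1.21 mm² = 1.210e-06 m²
R_2 = (2.81×10^-8)(55.8)/(1.210e-06) = 1.296 Ω
Seg 3: A = π(d/2)² = π(1.5900e-03 m)² = 7.942e-06 m²
R_3 = (1.68×10^-8)(8.86)/(7.942e-06) = 0.01874 Ω
R_total = R_1 + R_2 + R_3 = 1.34 Ω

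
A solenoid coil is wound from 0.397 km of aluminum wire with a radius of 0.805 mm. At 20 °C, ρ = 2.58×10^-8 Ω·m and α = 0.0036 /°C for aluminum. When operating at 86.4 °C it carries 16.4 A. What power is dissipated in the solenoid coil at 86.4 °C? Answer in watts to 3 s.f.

1680 W

A = πr² = π(8.0500e-04 m)² = 2.036e-06 m²
R₍20₎ = ρL/A = (2.58×10^-8)(397)/(2.036e-06) = 5.031 Ω
R₍86.4₎ = R₍20₎(1 + αΔT) = 5.031 × (1 + 0.0036×66.4) = 6.234 Ω
P = I²R = (16.4)² × 6.234 = 1680 W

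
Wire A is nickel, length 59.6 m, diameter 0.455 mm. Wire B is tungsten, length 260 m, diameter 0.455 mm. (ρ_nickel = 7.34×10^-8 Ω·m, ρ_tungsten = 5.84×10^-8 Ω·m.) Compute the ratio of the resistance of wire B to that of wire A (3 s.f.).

R ∝ ρL/d², so R_B/R_A = (ρ_B/ρ_A) × (L_B/L_A)
= (5.84×10^-8/7.34×10^-8) × (260/59.6) = 3.47

3.47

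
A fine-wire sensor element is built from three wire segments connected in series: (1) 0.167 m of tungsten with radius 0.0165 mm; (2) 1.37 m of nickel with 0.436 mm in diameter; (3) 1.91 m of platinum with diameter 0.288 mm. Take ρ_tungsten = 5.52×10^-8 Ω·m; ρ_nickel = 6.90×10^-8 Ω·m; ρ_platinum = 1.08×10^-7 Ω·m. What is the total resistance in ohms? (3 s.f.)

Seg 1: A = πr² = π(1.6500e-05 m)² = 8.553e-10 m²
R_1 = (5.52×10^-8)(0.167)/(8.553e-10) = 10.78 Ω
Seg 2: A = π(d/2)² = π(2.1800e-04 m)² = 1.493e-07 m²
R_2 = (6.90×10^-8)(1.37)/(1.493e-07) = 0.6332 Ω
Seg 3: A = π(d/2)² = π(1.4400e-04 m)² = 6.514e-08 m²
R_3 = (1.08×10^-7)(1.91)/(6.514e-08) = 3.167 Ω
R_total = R_1 + R_2 + R_3 = 14.6 Ω

14.6 Ω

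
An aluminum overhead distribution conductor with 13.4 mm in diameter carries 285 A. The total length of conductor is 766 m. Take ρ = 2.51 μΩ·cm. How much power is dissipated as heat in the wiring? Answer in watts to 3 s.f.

ρ = 2.51 μΩ·cm = 2.51×10^-8 Ω·m
A = π(d/2)² = π(6.7000e-03 m)² = 1.410e-04 m²
R = ρL/A = (2.51×10^-8)(766)/(1.410e-04) = 0.1363 Ω
P = I²R = (285)² × 0.1363 = 11100 W

11100 W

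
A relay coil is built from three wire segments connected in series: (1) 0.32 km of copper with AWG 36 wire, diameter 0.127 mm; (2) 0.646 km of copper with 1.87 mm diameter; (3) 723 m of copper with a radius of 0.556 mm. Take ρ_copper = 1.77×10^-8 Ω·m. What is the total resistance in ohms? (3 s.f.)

Seg 1: A = π(0.127/2 mm)² = π(6.3500e-05 m)² = 1.267e-08 m²
R_1 = (1.77×10^-8)(320)/(1.267e-08) = 447.1 Ω
Seg 2: A = π(d/2)² = π(9.3500e-04 m)² = 2.746e-06 m²
R_2 = (1.77×10^-8)(646)/(2.746e-06) = 4.163 Ω
Seg 3: A = πr² = π(5.5600e-04 m)² = 9.712e-07 m²
R_3 = (1.77×10^-8)(723)/(9.712e-07) = 13.18 Ω
R_total = R_1 + R_2 + R_3 = 464 Ω

464 Ω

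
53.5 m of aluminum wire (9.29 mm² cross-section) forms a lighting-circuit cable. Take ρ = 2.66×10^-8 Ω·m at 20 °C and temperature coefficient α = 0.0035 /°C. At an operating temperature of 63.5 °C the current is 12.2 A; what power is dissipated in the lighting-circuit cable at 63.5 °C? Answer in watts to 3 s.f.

A = 9.29 mm² = 9.290e-06 m²
R₍20₎ = ρL/A = (2.66×10^-8)(53.5)/(9.290e-06) = 0.1532 Ω
R₍63.5₎ = R₍20₎(1 + αΔT) = 0.1532 × (1 + 0.0035×43.5) = 0.1765 Ω
P = I²R = (12.2)² × 0.1765 = 26.3 W

26.3 W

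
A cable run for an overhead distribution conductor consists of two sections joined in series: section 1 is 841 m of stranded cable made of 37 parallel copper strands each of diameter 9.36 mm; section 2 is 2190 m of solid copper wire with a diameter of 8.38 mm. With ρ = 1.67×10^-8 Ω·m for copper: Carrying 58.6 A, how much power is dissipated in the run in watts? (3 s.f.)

Section 1: A_strand = π(4.6800e-03)² = 6.881e-05 m²; R₁ = ρL/(N·A_s) = (1.67×10^-8)(841)/(37×6.881e-05) = 0.005517 Ω
Section 2: A = π(d/2)² = π(4.1900e-03 m)² = 5.515e-05 m²
R₂ = (1.67×10^-8)(2190)/(5.515e-05) = 0.6631 Ω
R = R₁ + R₂ = 0.6686 Ω
P = I²R = (58.6)² × 0.6686 = 2300 W

2300 W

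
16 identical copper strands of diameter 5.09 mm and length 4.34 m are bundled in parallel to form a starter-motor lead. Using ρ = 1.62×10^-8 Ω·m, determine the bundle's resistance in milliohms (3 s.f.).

A_strand = π(2.5450e-03 m)² = 2.035e-05 m²
R_strand = ρL/A = (1.62×10^-8)(4.34)/(2.035e-05) = 0.003455 Ω
R_total = R_strand/N = 0.003455/16 = 0.216 mΩ

0.216 mΩ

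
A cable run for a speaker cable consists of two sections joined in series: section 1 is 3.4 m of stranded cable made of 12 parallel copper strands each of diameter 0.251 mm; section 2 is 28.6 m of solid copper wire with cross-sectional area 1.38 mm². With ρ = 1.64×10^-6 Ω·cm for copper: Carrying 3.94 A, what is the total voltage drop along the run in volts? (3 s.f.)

1.71 V

ρ = 1.64×10^-6 Ω·cm = 1.64×10^-8 Ω·m
Section 1: A_strand = π(1.2550e-04)² = 4.948e-08 m²; R₁ = ρL/(N·A_s) = (1.64×10^-8)(3.4)/(12×4.948e-08) = 0.09391 Ω
Section 2: A = 1.38 mm² = 1.380e-06 m²
R₂ = (1.64×10^-8)(28.6)/(1.380e-06) = 0.3399 Ω
R = R₁ + R₂ = 0.4338 Ω
V = IR = 3.94 × 0.4338 = 1.71 V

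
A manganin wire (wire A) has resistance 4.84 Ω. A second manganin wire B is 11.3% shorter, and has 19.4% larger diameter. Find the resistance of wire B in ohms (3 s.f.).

R ∝ L/d², so R_B/R_A = (1 − 11.3/100) × (1 + 19.4/100)⁻²
= 0.887 × 0.7014 = 0.6222
R_B = 0.6222 × 4.84 = 3.01 Ω

3.01 Ω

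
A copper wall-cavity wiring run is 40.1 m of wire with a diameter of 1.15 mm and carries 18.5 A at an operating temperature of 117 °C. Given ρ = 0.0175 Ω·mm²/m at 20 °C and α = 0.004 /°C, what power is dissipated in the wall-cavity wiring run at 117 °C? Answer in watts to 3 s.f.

321 W

ρ = 0.0175 Ω·mm²/m = 1.75×10^-8 Ω·m
A = π(d/2)² = π(5.7500e-04 m)² = 1.039e-06 m²
R₍20₎ = ρL/A = (1.75×10^-8)(40.1)/(1.039e-06) = 0.6756 Ω
R₍117₎ = R₍20₎(1 + αΔT) = 0.6756 × (1 + 0.004×97) = 0.9377 Ω
P = I²R = (18.5)² × 0.9377 = 321 W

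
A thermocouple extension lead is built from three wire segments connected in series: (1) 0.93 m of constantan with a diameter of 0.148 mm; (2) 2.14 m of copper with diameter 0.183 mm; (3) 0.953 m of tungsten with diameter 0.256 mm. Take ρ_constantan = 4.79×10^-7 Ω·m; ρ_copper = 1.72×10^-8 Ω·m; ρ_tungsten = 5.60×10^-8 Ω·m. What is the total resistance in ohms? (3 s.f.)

Seg 1: A = π(d/2)² = π(7.4000e-05 m)² = 1.720e-08 m²
R_1 = (4.79×10^-7)(0.93)/(1.720e-08) = 25.89 Ω
Seg 2: A = π(d/2)² = π(9.1500e-05 m)² = 2.630e-08 m²
R_2 = (1.72×10^-8)(2.14)/(2.630e-08) = 1.399 Ω
Seg 3: A = π(d/2)² = π(1.2800e-04 m)² = 5.147e-08 m²
R_3 = (5.60×10^-8)(0.953)/(5.147e-08) = 1.037 Ω
R_total = R_1 + R_2 + R_3 = 28.3 Ω

28.3 Ω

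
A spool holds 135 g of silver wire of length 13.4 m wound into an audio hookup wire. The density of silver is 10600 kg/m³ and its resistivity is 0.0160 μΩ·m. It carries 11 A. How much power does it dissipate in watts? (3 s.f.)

27.3 W

ρ = 0.0160 μΩ·m = 1.60×10^-8 Ω·m
A = m/(density·L) = 0.135/(10600×13.4) = 9.5044e-07 m²
R = ρL/A = (1.60×10^-8)(13.4)/(9.5044e-07) = 0.2256 Ω
P = I²R = (11)² × 0.2256 = 27.3 W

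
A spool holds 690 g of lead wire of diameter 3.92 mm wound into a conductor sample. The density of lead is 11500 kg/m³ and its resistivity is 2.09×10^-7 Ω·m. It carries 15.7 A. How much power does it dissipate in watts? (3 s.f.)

21.2 W

A = π(d/2)² = π(1.9600e-03 m)² = 1.2069e-05 m²
L = m/(density·A) = 0.69/(11500×1.2069e-05) = 4.972 m
R = ρL/A = (2.09×10^-7)(4.972)/(1.2069e-05) = 0.08609 Ω
P = I²R = (15.7)² × 0.08609 = 21.2 W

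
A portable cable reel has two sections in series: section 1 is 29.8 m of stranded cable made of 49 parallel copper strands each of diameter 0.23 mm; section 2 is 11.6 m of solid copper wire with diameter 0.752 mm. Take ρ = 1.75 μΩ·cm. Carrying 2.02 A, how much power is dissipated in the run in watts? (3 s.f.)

2.91 W

ρ = 1.75 μΩ·cm = 1.75×10^-8 Ω·m
Section 1: A_strand = π(1.1500e-04)² = 4.155e-08 m²; R₁ = ρL/(N·A_s) = (1.75×10^-8)(29.8)/(49×4.155e-08) = 0.2562 Ω
Section 2: A = π(d/2)² = π(3.7600e-04 m)² = 4.441e-07 m²
R₂ = (1.75×10^-8)(11.6)/(4.441e-07) = 0.4571 Ω
R = R₁ + R₂ = 0.7132 Ω
P = I²R = (2.02)² × 0.7132 = 2.91 W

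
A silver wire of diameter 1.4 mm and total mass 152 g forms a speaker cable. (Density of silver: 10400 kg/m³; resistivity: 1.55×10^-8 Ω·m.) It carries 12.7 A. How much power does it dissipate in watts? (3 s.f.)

A = π(d/2)² = π(7.0000e-04 m)² = 1.5394e-06 m²
L = m/(density·A) = 0.152/(10400×1.5394e-06) = 9.494 m
R = ρL/A = (1.55×10^-8)(9.494)/(1.5394e-06) = 0.0956 Ω
P = I²R = (12.7)² × 0.0956 = 15.4 W

15.4 W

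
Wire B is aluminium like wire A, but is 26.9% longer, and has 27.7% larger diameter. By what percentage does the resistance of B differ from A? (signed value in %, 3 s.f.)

R ∝ L/d², so R_B/R_A = (1 + 26.9/100) × (1 + 27.7/100)⁻²
= 1.269 × 0.6132 = 0.7782
(R_B − R_A)/R_A = 0.7782 − 1 = -22.2%

-22.2%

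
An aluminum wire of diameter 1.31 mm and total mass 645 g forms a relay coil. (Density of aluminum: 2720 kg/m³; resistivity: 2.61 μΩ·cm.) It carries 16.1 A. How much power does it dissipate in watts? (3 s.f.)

883 W

ρ = 2.61 μΩ·cm = 2.61×10^-8 Ω·m
A = π(d/2)² = π(6.5500e-04 m)² = 1.3478e-06 m²
L = m/(density·A) = 0.645/(2720×1.3478e-06) = 175.9 m
R = ρL/A = (2.61×10^-8)(175.9)/(1.3478e-06) = 3.407 Ω
P = I²R = (16.1)² × 3.407 = 883 W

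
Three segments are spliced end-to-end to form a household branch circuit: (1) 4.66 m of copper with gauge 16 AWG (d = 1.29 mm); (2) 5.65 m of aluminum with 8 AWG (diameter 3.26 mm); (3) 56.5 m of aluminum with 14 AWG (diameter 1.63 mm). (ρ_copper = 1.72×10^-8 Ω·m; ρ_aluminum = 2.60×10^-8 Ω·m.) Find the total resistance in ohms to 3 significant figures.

0.783 Ω

Seg 1: A = π(1.29/2 mm)² = π(6.4500e-04 m)² = 1.307e-06 m²
R_1 = (1.72×10^-8)(4.66)/(1.307e-06) = 0.06133 Ω
Seg 2: A = π(3.26/2 mm)² = π(1.6300e-03 m)² = 8.347e-06 m²
R_2 = (2.60×10^-8)(5.65)/(8.347e-06) = 0.0176 Ω
Seg 3: A = π(1.63/2 mm)² = π(8.1500e-04 m)² = 2.087e-06 m²
R_3 = (2.60×10^-8)(56.5)/(2.087e-06) = 0.704 Ω
R_total = R_1 + R_2 + R_3 = 0.783 Ω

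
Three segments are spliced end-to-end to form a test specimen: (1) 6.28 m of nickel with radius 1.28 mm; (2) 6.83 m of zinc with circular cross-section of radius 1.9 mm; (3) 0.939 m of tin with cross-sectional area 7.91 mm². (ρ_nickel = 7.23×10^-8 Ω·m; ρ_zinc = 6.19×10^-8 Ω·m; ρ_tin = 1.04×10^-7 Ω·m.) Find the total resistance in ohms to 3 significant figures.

0.138 Ω

Seg 1: A = πr² = π(1.2800e-03 m)² = 5.147e-06 m²
R_1 = (7.23×10^-8)(6.28)/(5.147e-06) = 0.08821 Ω
Seg 2: A = πr² = π(1.9000e-03 m)² = 1.134e-05 m²
R_2 = (6.19×10^-8)(6.83)/(1.134e-05) = 0.03728 Ω
Seg 3: A = 7.91 mm² = 7.910e-06 m²
R_3 = (1.04×10^-7)(0.939)/(7.910e-06) = 0.01235 Ω
R_total = R_1 + R_2 + R_3 = 0.138 Ω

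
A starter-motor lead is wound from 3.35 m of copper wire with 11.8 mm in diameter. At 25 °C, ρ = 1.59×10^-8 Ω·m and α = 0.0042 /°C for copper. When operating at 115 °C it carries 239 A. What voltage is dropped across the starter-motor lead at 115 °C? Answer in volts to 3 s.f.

A = π(d/2)² = π(5.9000e-03 m)² = 1.094e-04 m²
R₍25₎ = ρL/A = (1.59×10^-8)(3.35)/(1.094e-04) = 4.871×10^-4 Ω
R₍115₎ = R₍25₎(1 + αΔT) = 4.871×10^-4 × (1 + 0.0042×90) = 6.712×10^-4 Ω
V = IR = 239 × 6.712×10^-4 = 0.160 V

0.160 V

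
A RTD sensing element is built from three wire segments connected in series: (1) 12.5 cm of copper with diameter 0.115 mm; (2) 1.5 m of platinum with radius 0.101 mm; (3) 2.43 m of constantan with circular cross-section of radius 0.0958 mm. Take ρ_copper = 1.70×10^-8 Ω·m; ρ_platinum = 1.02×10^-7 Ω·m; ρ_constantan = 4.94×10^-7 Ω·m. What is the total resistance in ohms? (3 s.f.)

Seg 1: A = π(d/2)² = π(5.7500e-05 m)² = 1.039e-08 m²
R_1 = (1.70×10^-8)(0.125)/(1.039e-08) = 0.2046 Ω
Seg 2: A = πr² = π(1.0100e-04 m)² = 3.205e-08 m²
R_2 = (1.02×10^-7)(1.5)/(3.205e-08) = 4.774 Ω
Seg 3: A = πr² = π(9.5800e-05 m)² = 2.883e-08 m²
R_3 = (4.94×10^-7)(2.43)/(2.883e-08) = 41.63 Ω
R_total = R_1 + R_2 + R_3 = 46.6 Ω

46.6 Ω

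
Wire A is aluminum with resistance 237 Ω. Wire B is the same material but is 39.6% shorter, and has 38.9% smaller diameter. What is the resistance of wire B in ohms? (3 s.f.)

383 Ω

R ∝ L/d², so R_B/R_A = (1 − 39.6/100) × (1 − 38.9/100)⁻²
= 0.604 × 2.679 = 1.618
R_B = 1.618 × 237 = 383 Ω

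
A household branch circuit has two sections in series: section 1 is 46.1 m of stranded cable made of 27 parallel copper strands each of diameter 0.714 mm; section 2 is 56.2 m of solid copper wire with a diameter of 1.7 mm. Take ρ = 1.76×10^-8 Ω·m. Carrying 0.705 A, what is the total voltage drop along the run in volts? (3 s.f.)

0.360 V

Section 1: A_strand = π(3.5700e-04)² = 4.004e-07 m²; R₁ = ρL/(N·A_s) = (1.76×10^-8)(46.1)/(27×4.004e-07) = 0.07505 Ω
Section 2: A = π(d/2)² = π(8.5000e-04 m)² = 2.270e-06 m²
R₂ = (1.76×10^-8)(56.2)/(2.270e-06) = 0.4358 Ω
R = R₁ + R₂ = 0.5108 Ω
V = IR = 0.705 × 0.5108 = 0.360 V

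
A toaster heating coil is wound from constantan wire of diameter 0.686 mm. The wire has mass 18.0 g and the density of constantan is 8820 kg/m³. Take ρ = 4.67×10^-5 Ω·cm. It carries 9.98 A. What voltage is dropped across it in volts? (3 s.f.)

69.6 V

ρ = 4.67×10^-5 Ω·cm = 4.67×10^-7 Ω·m
A = π(d/2)² = π(3.4300e-04 m)² = 3.6961e-07 m²
L = m/(density·A) = 0.018/(8820×3.6961e-07) = 5.522 m
R = ρL/A = (4.67×10^-7)(5.522)/(3.6961e-07) = 6.977 Ω
V = IR = 9.98 × 6.977 = 69.6 V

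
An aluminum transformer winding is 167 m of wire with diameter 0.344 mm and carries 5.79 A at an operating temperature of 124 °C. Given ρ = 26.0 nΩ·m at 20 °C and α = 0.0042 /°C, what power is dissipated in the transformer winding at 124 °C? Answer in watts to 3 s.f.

2250 W

ρ = 26.0 nΩ·m = 2.60×10^-8 Ω·m
A = π(d/2)² = π(1.7200e-04 m)² = 9.294e-08 m²
R₍20₎ = ρL/A = (2.60×10^-8)(167)/(9.294e-08) = 46.72 Ω
R₍124₎ = R₍20₎(1 + αΔT) = 46.72 × (1 + 0.0042×104) = 67.12 Ω
P = I²R = (5.79)² × 67.12 = 2250 W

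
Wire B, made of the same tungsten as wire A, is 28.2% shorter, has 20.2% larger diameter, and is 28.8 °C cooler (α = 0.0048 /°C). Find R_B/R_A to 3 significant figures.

0.428

R ∝ ρL/d² with ρ ∝ (1+αΔT), so R_B/R_A = (1 − 28.2/100) × (1 + 20.2/100)⁻² × (1 − 0.0048×28.8)
= 0.718 × 0.6921 × 0.8618 = 0.428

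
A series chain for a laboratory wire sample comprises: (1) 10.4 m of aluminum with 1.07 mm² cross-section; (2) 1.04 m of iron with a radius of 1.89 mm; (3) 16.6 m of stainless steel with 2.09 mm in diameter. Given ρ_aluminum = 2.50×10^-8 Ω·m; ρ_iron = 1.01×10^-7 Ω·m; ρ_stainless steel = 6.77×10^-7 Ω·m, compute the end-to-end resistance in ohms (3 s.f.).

Seg 1: A = 1.07 mm² = 1.070e-06 m²
R_1 = (2.50×10^-8)(10.4)/(1.070e-06) = 0.243 Ω
Seg 2: A = πr² = π(1.8900e-03 m)² = 1.122e-05 m²
R_2 = (1.01×10^-7)(1.04)/(1.122e-05) = 0.00936 Ω
Seg 3: A = π(d/2)² = π(1.0450e-03 m)² = 3.431e-06 m²
R_3 = (6.77×10^-7)(16.6)/(3.431e-06) = 3.276 Ω
R_total = R_1 + R_2 + R_3 = 3.53 Ω

3.53 Ω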